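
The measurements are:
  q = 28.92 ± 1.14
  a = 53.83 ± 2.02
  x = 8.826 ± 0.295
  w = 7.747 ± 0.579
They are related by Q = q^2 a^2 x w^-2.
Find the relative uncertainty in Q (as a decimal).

Q is a product of powers, so relative uncertainties combine in quadrature:
  (2·δq/q)² = (2×0.0394)² = 0.00622;  (2·δa/a)² = (2×0.0375)² = 0.00563;  (1·δx/x)² = (1×0.0334)² = 0.00112;  (-2·δw/w)² = (-2×0.0747)² = 0.0223
δQ/Q = √(0.0353) = 0.188

0.188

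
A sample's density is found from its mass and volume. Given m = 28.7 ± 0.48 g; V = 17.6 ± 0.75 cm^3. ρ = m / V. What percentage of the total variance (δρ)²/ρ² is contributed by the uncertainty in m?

13.3%

(δρ/ρ)² = (1·δm/m)² + (-1·δV/V)²
  m term: (1×0.0167)² = 0.000280
  V term: (-1×0.0426)² = 0.00182
Total = 0.00210. Share from m = 0.000280/0.00210 = 0.133.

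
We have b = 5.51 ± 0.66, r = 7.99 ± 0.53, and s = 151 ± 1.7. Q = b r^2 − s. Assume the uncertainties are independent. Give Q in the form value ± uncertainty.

201 ± 62.9

Let p = b·r^2 = 352. δp/p = √((1·δb/b)² + (2·δr/r)²) = √(0.0143 + 0.0176) = 0.179, so δp = 62.9.
Q = p − s: δQ = √(δp² + δs²) = √(3950 + 2.89) = 62.9
Q = 201.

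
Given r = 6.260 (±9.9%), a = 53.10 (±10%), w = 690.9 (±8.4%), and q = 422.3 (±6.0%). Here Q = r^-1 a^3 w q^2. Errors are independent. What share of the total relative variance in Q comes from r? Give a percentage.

8.08%

(δQ/Q)² = (-1·δr/r)² + (3·δa/a)² + (1·δw/w)² + (2·δq/q)²
  r term: (-1×0.0990)² = 0.00980
  a term: (3×0.100)² = 0.0900
  w term: (1×0.0840)² = 0.00706
  q term: (2×0.0600)² = 0.0144
Total = 0.121. Share from r = 0.00980/0.121 = 0.0808.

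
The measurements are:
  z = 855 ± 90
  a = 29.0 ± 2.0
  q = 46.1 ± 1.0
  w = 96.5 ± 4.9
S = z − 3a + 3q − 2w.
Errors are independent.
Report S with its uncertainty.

713 ± 90.8

Absolute uncertainties add in quadrature for a linear combination:
  (δz)² = 8100;  (3·δa)² = 36.0;  (3·δq)² = 9.00;  (2·δw)² = 96.0
δS = √(8240) = 90.8
S = 713.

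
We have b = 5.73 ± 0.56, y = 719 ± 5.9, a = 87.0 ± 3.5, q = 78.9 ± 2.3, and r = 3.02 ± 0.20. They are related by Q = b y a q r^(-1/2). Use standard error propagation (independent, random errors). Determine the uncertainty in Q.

1.87e+06

Since Q is a product/quotient, work with relative uncertainties:
  (1·δb/b)² = (1×0.0977)² = 0.00955;  (1·δy/y)² = (1×0.00821)² = 6.73e-05;  (1·δa/a)² = (1×0.0402)² = 0.00162;  (1·δq/q)² = (1×0.0292)² = 0.000850;  (−½·δr/r)² = (-0.5×0.0662)² = 0.00110
δQ/Q = √(0.0132) = 0.115
Q = 1.63e+07, so δQ = 0.115 × 1.63e+07 = 1.87e+06.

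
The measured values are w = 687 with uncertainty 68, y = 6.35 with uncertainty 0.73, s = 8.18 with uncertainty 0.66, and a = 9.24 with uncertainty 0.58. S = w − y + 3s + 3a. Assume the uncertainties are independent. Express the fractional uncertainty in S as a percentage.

Absolute uncertainties add in quadrature for a linear combination:
  (δw)² = 4620;  (δy)² = 0.533;  (3·δs)² = 3.92;  (3·δa)² = 3.03
δS = √(4630) = 68.1
S = 733, so δS/S = 68.1/733 = 0.0929.

9.29%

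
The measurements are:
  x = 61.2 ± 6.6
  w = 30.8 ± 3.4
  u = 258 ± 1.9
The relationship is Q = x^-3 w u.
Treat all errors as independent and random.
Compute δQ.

Each factor contributes (exponent × relative error)² to (δQ/Q)²:
  (-3·δx/x)² = (-3×0.108)² = 0.105;  (1·δw/w)² = (1×0.110)² = 0.0122;  (1·δu/u)² = (1×0.00736)² = 5.42e-05
δQ/Q = √(0.117) = 0.342
Q = 0.0347, so δQ = 0.342 × 0.0347 = 0.0119.

0.0119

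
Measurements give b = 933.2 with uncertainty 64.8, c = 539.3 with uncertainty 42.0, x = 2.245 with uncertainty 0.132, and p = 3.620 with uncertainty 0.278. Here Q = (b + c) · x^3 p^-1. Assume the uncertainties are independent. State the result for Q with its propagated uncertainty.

Let u = b + c = 1472. δu = √(δb² + δc²) = √(4200 + 1760) = 77.2, so δu/u = 0.0524.
Q is then a monomial in u, x, p:
δQ/Q = √((δu/u)² + (3·δx/x)² + (-1·δp/p)²) = √(0.00275 + 0.0311 + 0.00590) = 0.199
Q = 4603, so δQ = 0.199 × 4603 = 918.

4603 ± 918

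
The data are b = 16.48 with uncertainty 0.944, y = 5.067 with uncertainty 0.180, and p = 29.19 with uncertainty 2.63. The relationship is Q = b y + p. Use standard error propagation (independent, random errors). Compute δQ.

Let w = b·y = 83.50. δw/w = √((1·δb/b)² + (1·δy/y)²) = √(0.00328 + 0.00126) = 0.0674, so δw = 5.63.
Q = w + p: δQ = √(δw² + δp²) = √(31.7 + 6.92) = 6.21

6.21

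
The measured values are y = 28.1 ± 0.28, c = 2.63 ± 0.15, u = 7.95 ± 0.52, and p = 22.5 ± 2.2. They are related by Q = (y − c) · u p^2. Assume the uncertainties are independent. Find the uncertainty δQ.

Let w = y − c = 25.5. δw = √(δy² + δc²) = √(0.0784 + 0.0225) = 0.318, so δw/w = 0.0125.
Q is then a monomial in w, u, p:
δQ/Q = √((δw/w)² + (1·δu/u)² + (2·δp/p)²) = √(0.000156 + 0.00428 + 0.0382) = 0.207
Q = 1.03e+05, so δQ = 0.207 × 1.03e+05 = 21200.

21200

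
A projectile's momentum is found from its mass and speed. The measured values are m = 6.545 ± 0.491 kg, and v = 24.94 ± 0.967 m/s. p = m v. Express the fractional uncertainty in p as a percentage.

8.44%

Since p is a product/quotient, work with relative uncertainties:
  (1·δm/m)² = (1×0.0750)² = 0.00563;  (1·δv/v)² = (1×0.0388)² = 0.00150
δp/p = √(0.00713) = 0.0844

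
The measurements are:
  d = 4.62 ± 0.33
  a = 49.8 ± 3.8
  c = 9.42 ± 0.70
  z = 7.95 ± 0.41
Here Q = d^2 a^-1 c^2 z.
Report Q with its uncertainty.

Products/powers → add relative errors in quadrature, weighted by exponent:
  (2·δd/d)² = (2×0.0714)² = 0.0204;  (-1·δa/a)² = (-1×0.0763)² = 0.00582;  (2·δc/c)² = (2×0.0743)² = 0.0221;  (1·δz/z)² = (1×0.0516)² = 0.00266
δQ/Q = √(0.0510) = 0.226
Q = 302, so δQ = 0.226 × 302 = 68.3.

302 ± 68.3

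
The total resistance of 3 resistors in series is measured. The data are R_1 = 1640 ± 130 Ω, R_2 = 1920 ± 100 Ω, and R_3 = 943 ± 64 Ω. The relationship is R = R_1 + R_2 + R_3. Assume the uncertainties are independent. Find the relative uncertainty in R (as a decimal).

0.0391

Each term contributes (cᵢ δxᵢ)² to (δR)²:
  (δR_1)² = 16900;  (δR_2)² = 10000;  (δR_3)² = 4100
δR = √(31000) = 176 Ω
R = 4500 Ω, so δR/R = 176/4500 = 0.0391.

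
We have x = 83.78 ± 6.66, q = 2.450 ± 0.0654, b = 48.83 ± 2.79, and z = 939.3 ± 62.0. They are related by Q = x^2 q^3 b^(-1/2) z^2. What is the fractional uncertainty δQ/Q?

For a monomial Q ∝ x^2, q^3, b^(-1/2), z^2, fractional errors add in quadrature:
  (2·δx/x)² = (2×0.0795)² = 0.0253;  (3·δq/q)² = (3×0.0267)² = 0.00641;  (−½·δb/b)² = (-0.5×0.0571)² = 0.000816;  (2·δz/z)² = (2×0.0660)² = 0.0174
δQ/Q = √(0.0499) = 0.223

0.223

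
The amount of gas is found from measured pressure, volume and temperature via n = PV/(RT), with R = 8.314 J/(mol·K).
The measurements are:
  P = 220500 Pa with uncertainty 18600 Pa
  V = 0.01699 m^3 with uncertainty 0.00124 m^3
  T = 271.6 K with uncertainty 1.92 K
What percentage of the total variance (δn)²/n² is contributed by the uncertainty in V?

42.6%

(δn/n)² = (1·δP/P)² + (1·δV/V)² + (-1·δT/T)²
  P term: (1×0.0844)² = 0.00712
  V term: (1×0.0730)² = 0.00533
  T term: (-1×0.00707)² = 5e-05
Total = 0.0125. Share from V = 0.00533/0.0125 = 0.426.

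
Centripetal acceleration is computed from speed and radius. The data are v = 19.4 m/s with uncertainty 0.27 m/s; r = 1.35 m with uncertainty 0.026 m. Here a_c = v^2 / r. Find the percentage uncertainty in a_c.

For a monomial a_c ∝ v^2, r^-1, fractional errors add in quadrature:
  (2·δv/v)² = (2×0.0139)² = 0.000775;  (-1·δr/r)² = (-1×0.0193)² = 0.000371
δa_c/a_c = √(0.00115) = 0.0338

3.38%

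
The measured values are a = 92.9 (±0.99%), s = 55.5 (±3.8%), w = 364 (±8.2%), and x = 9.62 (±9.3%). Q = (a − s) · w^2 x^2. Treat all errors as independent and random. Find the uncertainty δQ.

1.17e+08

Let u = a − s = 37.4. δu = √(δa² + δs²) = √(0.846 + 4.45) = 2.30, so δu/u = 0.0615.
Q is then a monomial in u, w, x:
δQ/Q = √((δu/u)² + (2·δw/w)² + (2·δx/x)²) = √(0.00378 + 0.0269 + 0.0346) = 0.255
Q = 4.59e+08, so δQ = 0.255 × 4.59e+08 = 1.17e+08.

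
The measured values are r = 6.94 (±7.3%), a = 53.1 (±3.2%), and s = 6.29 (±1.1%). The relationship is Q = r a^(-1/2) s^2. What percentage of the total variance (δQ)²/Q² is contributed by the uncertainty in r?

(δQ/Q)² = (1·δr/r)² + (−½·δa/a)² + (2·δs/s)²
  r term: (1×0.0730)² = 0.00533
  a term: (-0.5×0.0320)² = 0.000256
  s term: (2×0.0110)² = 0.000484
Total = 0.00607. Share from r = 0.00533/0.00607 = 0.878.

87.8%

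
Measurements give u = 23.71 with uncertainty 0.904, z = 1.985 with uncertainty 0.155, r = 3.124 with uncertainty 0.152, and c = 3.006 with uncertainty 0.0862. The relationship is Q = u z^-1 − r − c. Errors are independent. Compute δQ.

Let p = u·z^-1 = 11.94. δp/p = √((1·δu/u)² + (-1·δz/z)²) = √(0.00145 + 0.00610) = 0.0869, so δp = 1.04.
Q = p − r − c: δQ = √(δp² + δr² + δc²) = √(1.08 + 0.0231 + 0.00743) = 1.05

1.05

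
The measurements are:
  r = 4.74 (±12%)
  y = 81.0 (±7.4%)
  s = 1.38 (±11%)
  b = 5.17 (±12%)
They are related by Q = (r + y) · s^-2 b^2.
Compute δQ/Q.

0.333

Let u = r + y = 85.7. δu = √(δr² + δy²) = √(0.324 + 35.9) = 6.02, so δu/u = 0.0702.
Q is then a monomial in u, s, b:
δQ/Q = √((δu/u)² + (-2·δs/s)² + (2·δb/b)²) = √(0.00493 + 0.0484 + 0.0576) = 0.333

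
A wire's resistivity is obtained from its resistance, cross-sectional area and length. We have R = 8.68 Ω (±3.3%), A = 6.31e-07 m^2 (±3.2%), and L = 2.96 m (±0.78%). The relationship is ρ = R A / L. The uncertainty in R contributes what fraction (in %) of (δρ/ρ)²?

(δρ/ρ)² = (1·δR/R)² + (1·δA/A)² + (-1·δL/L)²
  R term: (1×0.0330)² = 0.00109
  A term: (1×0.0320)² = 0.00102
  L term: (-1×0.00780)² = 6.08e-05
Total = 0.00217. Share from R = 0.00109/0.00217 = 0.501.

50.1%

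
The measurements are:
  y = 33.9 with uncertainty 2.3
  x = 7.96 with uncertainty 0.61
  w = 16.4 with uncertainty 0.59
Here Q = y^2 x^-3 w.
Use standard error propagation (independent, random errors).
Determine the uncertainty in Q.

10.1

Q is a product of powers, so relative uncertainties combine in quadrature:
  (2·δy/y)² = (2×0.0678)² = 0.0184;  (-3·δx/x)² = (-3×0.0766)² = 0.0529;  (1·δw/w)² = (1×0.0360)² = 0.00129
δQ/Q = √(0.0726) = 0.269
Q = 37.4, so δQ = 0.269 × 37.4 = 10.1.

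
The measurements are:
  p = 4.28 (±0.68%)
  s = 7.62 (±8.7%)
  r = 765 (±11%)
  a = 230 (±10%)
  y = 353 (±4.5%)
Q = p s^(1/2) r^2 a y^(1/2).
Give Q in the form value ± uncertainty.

For a monomial Q ∝ p, s^(1/2), r^2, a, y^(1/2), fractional errors add in quadrature:
  (1·δp/p)² = (1×0.00680)² = 4.62e-05;  (½·δs/s)² = (0.5×0.0870)² = 0.00189;  (2·δr/r)² = (2×0.110)² = 0.0484;  (1·δa/a)² = (1×0.100)² = 0.0100;  (½·δy/y)² = (0.5×0.0450)² = 0.000506
δQ/Q = √(0.0608) = 0.247
Q = 2.99e+10, so δQ = 0.247 × 2.99e+10 = 7.37e+09.

(2.99 ± 0.737) × 10^10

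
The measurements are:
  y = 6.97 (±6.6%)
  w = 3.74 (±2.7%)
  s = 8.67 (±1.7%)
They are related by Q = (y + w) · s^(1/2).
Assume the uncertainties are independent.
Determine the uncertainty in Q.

Let u = y + w = 10.7. δu = √(δy² + δw²) = √(0.212 + 0.0102) = 0.471, so δu/u = 0.0440.
Q is then a monomial in u, s:
δQ/Q = √((δu/u)² + (½·δs/s)²) = √(0.00193 + 7.23e-05) = 0.0448
Q = 31.5, so δQ = 0.0448 × 31.5 = 1.41.

1.41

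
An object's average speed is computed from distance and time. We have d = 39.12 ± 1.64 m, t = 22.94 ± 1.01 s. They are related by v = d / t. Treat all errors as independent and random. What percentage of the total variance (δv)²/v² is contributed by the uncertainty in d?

47.6%

(δv/v)² = (1·δd/d)² + (-1·δt/t)²
  d term: (1×0.0419)² = 0.00176
  t term: (-1×0.0440)² = 0.00194
Total = 0.00370. Share from d = 0.00176/0.00370 = 0.476.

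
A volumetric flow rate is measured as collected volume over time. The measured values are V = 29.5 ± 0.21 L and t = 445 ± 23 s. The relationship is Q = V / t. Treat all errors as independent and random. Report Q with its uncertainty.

0.0663 ± 0.00346 L/s

Since Q is a product/quotient, work with relative uncertainties:
  (1·δV/V)² = (1×0.00712)² = 5.07e-05;  (-1·δt/t)² = (-1×0.0517)² = 0.00267
δQ/Q = √(0.00272) = 0.0522
Q = 0.0663 L/s, so δQ = 0.0522 × 0.0663 = 0.00346 L/s.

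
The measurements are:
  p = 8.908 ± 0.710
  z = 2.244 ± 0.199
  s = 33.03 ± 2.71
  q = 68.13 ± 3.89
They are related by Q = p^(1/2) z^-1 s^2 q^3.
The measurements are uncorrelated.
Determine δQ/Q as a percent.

25.6%

Since Q is a product/quotient, work with relative uncertainties:
  (½·δp/p)² = (0.5×0.0797)² = 0.00159;  (-1·δz/z)² = (-1×0.0887)² = 0.00786;  (2·δs/s)² = (2×0.0820)² = 0.0269;  (3·δq/q)² = (3×0.0571)² = 0.0293
δQ/Q = √(0.0657) = 0.256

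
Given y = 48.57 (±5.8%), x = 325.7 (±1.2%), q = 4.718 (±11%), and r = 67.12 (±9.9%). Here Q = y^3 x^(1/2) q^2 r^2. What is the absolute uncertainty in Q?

7.12e+10

Relative error in a monomial: (δQ/Q)² = Σ (nᵢ · δxᵢ/xᵢ)².
  (3·δy/y)² = (3×0.0580)² = 0.0303;  (½·δx/x)² = (0.5×0.0120)² = 3.6e-05;  (2·δq/q)² = (2×0.110)² = 0.0484;  (2·δr/r)² = (2×0.0990)² = 0.0392
δQ/Q = √(0.118) = 0.343
Q = 2.074e+11, so δQ = 0.343 × 2.074e+11 = 7.12e+10.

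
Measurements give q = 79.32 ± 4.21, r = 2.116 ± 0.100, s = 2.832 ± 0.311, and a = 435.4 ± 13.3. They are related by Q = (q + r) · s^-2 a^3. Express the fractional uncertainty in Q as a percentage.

Let u = q + r = 81.44. δu = √(δq² + δr²) = √(17.7 + 0.0100) = 4.21, so δu/u = 0.0517.
Q is then a monomial in u, s, a:
δQ/Q = √((δu/u)² + (-2·δs/s)² + (3·δa/a)²) = √(0.00267 + 0.0482 + 0.00840) = 0.244

24.4%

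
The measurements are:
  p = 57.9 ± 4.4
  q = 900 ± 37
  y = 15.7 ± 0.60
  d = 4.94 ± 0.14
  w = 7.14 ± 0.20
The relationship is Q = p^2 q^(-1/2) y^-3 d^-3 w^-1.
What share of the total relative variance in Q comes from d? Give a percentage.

16.2%

(δQ/Q)² = (2·δp/p)² + (−½·δq/q)² + (-3·δy/y)² + (-3·δd/d)² + (-1·δw/w)²
  p term: (2×0.0760)² = 0.0231
  q term: (-0.5×0.0411)² = 0.000423
  y term: (-3×0.0382)² = 0.0131
  d term: (-3×0.0283)² = 0.00723
  w term: (-1×0.0280)² = 0.000785
Total = 0.0447. Share from d = 0.00723/0.0447 = 0.162.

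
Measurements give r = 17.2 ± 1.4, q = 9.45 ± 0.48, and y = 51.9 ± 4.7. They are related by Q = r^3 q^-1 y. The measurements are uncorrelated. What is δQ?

7420

Q is a product of powers, so relative uncertainties combine in quadrature:
  (3·δr/r)² = (3×0.0814)² = 0.0596;  (-1·δq/q)² = (-1×0.0508)² = 0.00258;  (1·δy/y)² = (1×0.0906)² = 0.00820
δQ/Q = √(0.0704) = 0.265
Q = 27900, so δQ = 0.265 × 27900 = 7420.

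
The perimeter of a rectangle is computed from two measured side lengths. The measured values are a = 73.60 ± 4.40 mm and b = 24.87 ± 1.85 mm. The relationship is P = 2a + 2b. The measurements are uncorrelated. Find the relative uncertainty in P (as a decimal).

Each term contributes (cᵢ δxᵢ)² to (δP)²:
  (2·δa)² = 77.4;  (2·δb)² = 13.7
δP = √(91.1) = 9.55 mm
P = 196.9 mm, so δP/P = 9.55/196.9 = 0.0485.

0.0485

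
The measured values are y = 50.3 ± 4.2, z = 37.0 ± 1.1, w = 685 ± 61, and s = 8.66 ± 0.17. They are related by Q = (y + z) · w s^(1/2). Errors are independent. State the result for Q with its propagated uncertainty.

Let u = y + z = 87.3. δu = √(δy² + δz²) = √(17.6 + 1.21) = 4.34, so δu/u = 0.0497.
Q is then a monomial in u, w, s:
δQ/Q = √((δu/u)² + (1·δw/w)² + (½·δs/s)²) = √(0.00247 + 0.00793 + 9.63e-05) = 0.102
Q = 1.76e+05, so δQ = 0.102 × 1.76e+05 = 18000.

(1.76 ± 0.180) × 10^5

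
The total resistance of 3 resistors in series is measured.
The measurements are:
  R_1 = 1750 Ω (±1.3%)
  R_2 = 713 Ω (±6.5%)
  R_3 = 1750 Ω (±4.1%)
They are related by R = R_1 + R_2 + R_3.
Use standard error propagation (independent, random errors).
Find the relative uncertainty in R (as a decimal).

For a sum/difference, combine absolute errors in quadrature:
  (δR_1)² = 518;  (δR_2)² = 2150;  (δR_3)² = 5150
δR = √(7810) = 88.4 Ω
R = 4210 Ω, so δR/R = 88.4/4210 = 0.0210.

0.0210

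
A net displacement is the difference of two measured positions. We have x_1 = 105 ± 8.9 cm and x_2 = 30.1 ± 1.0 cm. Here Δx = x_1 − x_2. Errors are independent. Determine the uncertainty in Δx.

8.96 cm

Each term contributes (cᵢ δxᵢ)² to (δΔx)²:
  (δx_1)² = 79.2;  (δx_2)² = 1.00
δΔx = √(80.2) = 8.96 cm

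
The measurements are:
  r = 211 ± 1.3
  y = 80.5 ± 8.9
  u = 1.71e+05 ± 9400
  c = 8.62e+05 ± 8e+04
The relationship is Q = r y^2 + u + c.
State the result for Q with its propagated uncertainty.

Let p = r·y^2 = 1.37e+06. δp/p = √((1·δr/r)² + (2·δy/y)²) = √(3.8e-05 + 0.0489) = 0.221, so δp = 3.02e+05.
Q = p + u + c: δQ = √(δp² + δu² + δc²) = √(9.15e+10 + 8.84e+07 + 6.4e+09) = 3.13e+05
Q = 2.4e+06.

(2.40 ± 0.313) × 10^6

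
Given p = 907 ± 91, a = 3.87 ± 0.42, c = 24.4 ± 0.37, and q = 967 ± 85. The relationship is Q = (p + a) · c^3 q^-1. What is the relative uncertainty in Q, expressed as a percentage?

Let u = p + a = 911. δu = √(δp² + δa²) = √(8280 + 0.176) = 91.0, so δu/u = 0.0999.
Q is then a monomial in u, c, q:
δQ/Q = √((δu/u)² + (3·δc/c)² + (-1·δq/q)²) = √(0.00998 + 0.00207 + 0.00773) = 0.141

14.1%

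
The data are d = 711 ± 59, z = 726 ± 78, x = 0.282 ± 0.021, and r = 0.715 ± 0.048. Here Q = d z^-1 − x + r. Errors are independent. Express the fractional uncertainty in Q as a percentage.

10.1%

Let p = d·z^-1 = 0.979. δp/p = √((1·δd/d)² + (-1·δz/z)²) = √(0.00689 + 0.0115) = 0.136, so δp = 0.133.
Q = p − x + r: δQ = √(δp² + δx² + δr²) = √(0.0177 + 0.000441 + 0.00230) = 0.143
Q = 1.41, so δQ/Q = 0.143/1.41 = 0.101.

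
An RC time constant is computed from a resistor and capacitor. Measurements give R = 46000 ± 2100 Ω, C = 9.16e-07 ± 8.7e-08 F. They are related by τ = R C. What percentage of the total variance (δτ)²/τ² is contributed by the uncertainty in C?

81.2%

(δτ/τ)² = (1·δR/R)² + (1·δC/C)²
  R term: (1×0.0457)² = 0.00208
  C term: (1×0.0950)² = 0.00902
Total = 0.0111. Share from C = 0.00902/0.0111 = 0.812.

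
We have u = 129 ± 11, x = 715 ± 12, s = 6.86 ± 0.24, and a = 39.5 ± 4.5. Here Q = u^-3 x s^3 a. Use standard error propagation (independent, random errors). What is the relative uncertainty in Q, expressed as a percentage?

Since Q is a product/quotient, work with relative uncertainties:
  (-3·δu/u)² = (-3×0.0853)² = 0.0654;  (1·δx/x)² = (1×0.0168)² = 0.000282;  (3·δs/s)² = (3×0.0350)² = 0.0110;  (1·δa/a)² = (1×0.114)² = 0.0130
δQ/Q = √(0.0897) = 0.300

30.0%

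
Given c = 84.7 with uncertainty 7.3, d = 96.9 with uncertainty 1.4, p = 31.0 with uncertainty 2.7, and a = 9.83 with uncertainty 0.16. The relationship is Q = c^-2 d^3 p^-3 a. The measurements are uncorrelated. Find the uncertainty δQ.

Products/powers → add relative errors in quadrature, weighted by exponent:
  (-2·δc/c)² = (-2×0.0862)² = 0.0297;  (3·δd/d)² = (3×0.0144)² = 0.00188;  (-3·δp/p)² = (-3×0.0871)² = 0.0683;  (1·δa/a)² = (1×0.0163)² = 0.000265
δQ/Q = √(0.100) = 0.316
Q = 0.0418, so δQ = 0.316 × 0.0418 = 0.0132.

0.0132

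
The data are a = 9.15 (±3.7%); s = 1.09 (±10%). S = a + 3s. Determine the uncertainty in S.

Sums and differences: (δS)² = Σ (cᵢ δxᵢ)².
  (δa)² = 0.115;  (3·δs)² = 0.107
δS = √(0.222) = 0.471

0.471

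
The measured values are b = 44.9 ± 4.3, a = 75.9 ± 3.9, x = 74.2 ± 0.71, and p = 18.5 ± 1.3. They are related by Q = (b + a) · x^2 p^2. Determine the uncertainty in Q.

3.41e+07

Let u = b + a = 121. δu = √(δb² + δa²) = √(18.5 + 15.2) = 5.81, so δu/u = 0.0481.
Q is then a monomial in u, x, p:
δQ/Q = √((δu/u)² + (2·δx/x)² + (2·δp/p)²) = √(0.00231 + 0.000366 + 0.0198) = 0.150
Q = 2.28e+08, so δQ = 0.150 × 2.28e+08 = 3.41e+07.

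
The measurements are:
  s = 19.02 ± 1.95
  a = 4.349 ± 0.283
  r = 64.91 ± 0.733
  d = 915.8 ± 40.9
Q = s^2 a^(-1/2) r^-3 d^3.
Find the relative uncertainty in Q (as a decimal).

0.249

Each factor contributes (exponent × relative error)² to (δQ/Q)²:
  (2·δs/s)² = (2×0.103)² = 0.0420;  (−½·δa/a)² = (-0.5×0.0651)² = 0.00106;  (-3·δr/r)² = (-3×0.0113)² = 0.00115;  (3·δd/d)² = (3×0.0447)² = 0.0180
δQ/Q = √(0.0622) = 0.249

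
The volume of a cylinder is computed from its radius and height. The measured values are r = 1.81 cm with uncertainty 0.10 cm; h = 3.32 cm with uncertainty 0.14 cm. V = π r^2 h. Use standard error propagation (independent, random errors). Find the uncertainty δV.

4.04 cm^3

Relative error in a monomial: (δV/V)² = Σ (nᵢ · δxᵢ/xᵢ)².
  (2·δr/r)² = (2×0.0552)² = 0.0122;  (1·δh/h)² = (1×0.0422)² = 0.00178
δV/V = √(0.0140) = 0.118
V = 34.2 cm^3, so δV = 0.118 × 34.2 = 4.04 cm^3.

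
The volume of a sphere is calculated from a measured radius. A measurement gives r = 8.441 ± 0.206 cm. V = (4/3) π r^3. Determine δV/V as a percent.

7.32%

For a monomial V ∝ r^3, fractional errors add in quadrature:
  (3·δr/r)² = (3×0.0244)² = 0.00536
δV/V = √(0.00536) = 0.0732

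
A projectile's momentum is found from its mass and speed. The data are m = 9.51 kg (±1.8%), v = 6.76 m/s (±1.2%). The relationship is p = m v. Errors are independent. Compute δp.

1.39 kg·m/s

For a monomial p ∝ m, v, fractional errors add in quadrature:
  (1·δm/m)² = (1×0.0180)² = 0.000324;  (1·δv/v)² = (1×0.0120)² = 0.000144
δp/p = √(0.000468) = 0.0216
p = 64.3 kg·m/s, so δp = 0.0216 × 64.3 = 1.39 kg·m/s.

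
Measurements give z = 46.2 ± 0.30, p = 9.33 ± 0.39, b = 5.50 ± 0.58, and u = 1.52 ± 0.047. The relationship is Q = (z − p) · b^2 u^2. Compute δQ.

Let w = z − p = 36.9. δw = √(δz² + δp²) = √(0.0900 + 0.152) = 0.492, so δw/w = 0.0133.
Q is then a monomial in w, b, u:
δQ/Q = √((δw/w)² + (2·δb/b)² + (2·δu/u)²) = √(0.000178 + 0.0445 + 0.00382) = 0.220
Q = 2580, so δQ = 0.220 × 2580 = 567.

567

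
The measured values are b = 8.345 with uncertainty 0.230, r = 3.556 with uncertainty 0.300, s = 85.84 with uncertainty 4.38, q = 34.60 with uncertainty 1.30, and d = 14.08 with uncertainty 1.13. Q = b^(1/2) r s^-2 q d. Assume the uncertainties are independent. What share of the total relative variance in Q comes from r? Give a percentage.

27.8%

(δQ/Q)² = (½·δb/b)² + (1·δr/r)² + (-2·δs/s)² + (1·δq/q)² + (1·δd/d)²
  b term: (0.5×0.0276)² = 0.000190
  r term: (1×0.0844)² = 0.00712
  s term: (-2×0.0510)² = 0.0104
  q term: (1×0.0376)² = 0.00141
  d term: (1×0.0803)² = 0.00644
Total = 0.0256. Share from r = 0.00712/0.0256 = 0.278.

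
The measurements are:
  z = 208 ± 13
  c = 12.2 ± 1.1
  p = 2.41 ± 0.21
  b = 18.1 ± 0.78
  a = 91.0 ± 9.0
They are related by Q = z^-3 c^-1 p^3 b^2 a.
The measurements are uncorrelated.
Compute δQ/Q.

Products/powers → add relative errors in quadrature, weighted by exponent:
  (-3·δz/z)² = (-3×0.0625)² = 0.0352;  (-1·δc/c)² = (-1×0.0902)² = 0.00813;  (3·δp/p)² = (3×0.0871)² = 0.0683;  (2·δb/b)² = (2×0.0431)² = 0.00743;  (1·δa/a)² = (1×0.0989)² = 0.00978
δQ/Q = √(0.129) = 0.359

0.359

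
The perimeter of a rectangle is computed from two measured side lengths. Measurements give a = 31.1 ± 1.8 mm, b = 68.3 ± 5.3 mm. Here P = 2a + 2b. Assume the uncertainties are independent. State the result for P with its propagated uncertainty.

Each term contributes (cᵢ δxᵢ)² to (δP)²:
  (2·δa)² = 13.0;  (2·δb)² = 112
δP = √(125) = 11.2 mm
P = 199 mm.

199 ± 11.2 mm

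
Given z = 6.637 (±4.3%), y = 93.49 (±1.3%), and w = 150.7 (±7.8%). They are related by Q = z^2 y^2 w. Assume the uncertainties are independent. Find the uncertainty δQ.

6.9e+06

Since Q is a product/quotient, work with relative uncertainties:
  (2·δz/z)² = (2×0.0430)² = 0.00740;  (2·δy/y)² = (2×0.0130)² = 0.000676;  (1·δw/w)² = (1×0.0780)² = 0.00608
δQ/Q = √(0.0142) = 0.119
Q = 5.802e+07, so δQ = 0.119 × 5.802e+07 = 6.9e+06.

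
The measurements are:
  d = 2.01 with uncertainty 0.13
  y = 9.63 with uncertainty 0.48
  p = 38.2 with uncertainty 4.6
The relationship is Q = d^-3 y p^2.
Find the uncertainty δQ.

Relative error in a monomial: (δQ/Q)² = Σ (nᵢ · δxᵢ/xᵢ)².
  (-3·δd/d)² = (-3×0.0647)² = 0.0376;  (1·δy/y)² = (1×0.0498)² = 0.00248;  (2·δp/p)² = (2×0.120)² = 0.0580
δQ/Q = √(0.0981) = 0.313
Q = 1730, so δQ = 0.313 × 1730 = 542.

542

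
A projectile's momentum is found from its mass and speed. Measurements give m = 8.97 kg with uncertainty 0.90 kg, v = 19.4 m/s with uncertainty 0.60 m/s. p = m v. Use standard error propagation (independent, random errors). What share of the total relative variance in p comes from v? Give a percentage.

8.68%

(δp/p)² = (1·δm/m)² + (1·δv/v)²
  m term: (1×0.100)² = 0.0101
  v term: (1×0.0309)² = 0.000957
Total = 0.0110. Share from v = 0.000957/0.0110 = 0.0868.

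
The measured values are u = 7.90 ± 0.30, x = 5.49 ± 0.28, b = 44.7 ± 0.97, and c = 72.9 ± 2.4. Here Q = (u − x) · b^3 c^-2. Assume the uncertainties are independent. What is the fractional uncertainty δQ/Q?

Let w = u − x = 2.41. δw = √(δu² + δx²) = √(0.0900 + 0.0784) = 0.410, so δw/w = 0.170.
Q is then a monomial in w, b, c:
δQ/Q = √((δw/w)² + (3·δb/b)² + (-2·δc/c)²) = √(0.0290 + 0.00424 + 0.00434) = 0.194

0.194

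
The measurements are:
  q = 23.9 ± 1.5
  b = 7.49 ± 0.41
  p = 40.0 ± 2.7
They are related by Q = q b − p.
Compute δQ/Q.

0.109

Let w = q·b = 179. δw/w = √((1·δq/q)² + (1·δb/b)²) = √(0.00394 + 0.00300) = 0.0833, so δw = 14.9.
Q = w − p: δQ = √(δw² + δp²) = √(222 + 7.29) = 15.2
Q = 139, so δQ/Q = 15.2/139 = 0.109.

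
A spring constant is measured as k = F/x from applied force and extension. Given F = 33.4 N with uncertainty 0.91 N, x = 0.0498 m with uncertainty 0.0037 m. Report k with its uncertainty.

Each factor contributes (exponent × relative error)² to (δk/k)²:
  (1·δF/F)² = (1×0.0272)² = 0.000742;  (-1·δx/x)² = (-1×0.0743)² = 0.00552
δk/k = √(0.00626) = 0.0791
k = 671 N/m, so δk = 0.0791 × 671 = 53.1 N/m.

671 ± 53.1 N/m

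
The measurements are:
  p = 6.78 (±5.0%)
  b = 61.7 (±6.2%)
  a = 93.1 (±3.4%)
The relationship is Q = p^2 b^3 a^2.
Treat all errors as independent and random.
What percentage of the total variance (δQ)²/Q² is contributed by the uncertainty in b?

70.3%

(δQ/Q)² = (2·δp/p)² + (3·δb/b)² + (2·δa/a)²
  p term: (2×0.0500)² = 0.0100
  b term: (3×0.0620)² = 0.0346
  a term: (2×0.0340)² = 0.00462
Total = 0.0492. Share from b = 0.0346/0.0492 = 0.703.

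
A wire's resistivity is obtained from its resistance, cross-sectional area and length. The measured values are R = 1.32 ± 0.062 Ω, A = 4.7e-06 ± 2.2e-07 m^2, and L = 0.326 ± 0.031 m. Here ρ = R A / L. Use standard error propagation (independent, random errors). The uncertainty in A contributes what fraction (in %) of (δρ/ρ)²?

(δρ/ρ)² = (1·δR/R)² + (1·δA/A)² + (-1·δL/L)²
  R term: (1×0.0470)² = 0.00221
  A term: (1×0.0468)² = 0.00219
  L term: (-1×0.0951)² = 0.00904
Total = 0.0134. Share from A = 0.00219/0.0134 = 0.163.

16.3%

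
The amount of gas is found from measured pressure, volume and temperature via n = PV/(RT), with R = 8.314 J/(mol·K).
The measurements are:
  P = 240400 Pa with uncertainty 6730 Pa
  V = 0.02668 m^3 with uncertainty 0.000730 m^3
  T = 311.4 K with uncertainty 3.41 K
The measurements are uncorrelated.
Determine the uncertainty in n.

Products/powers → add relative errors in quadrature, weighted by exponent:
  (1·δP/P)² = (1×0.0280)² = 0.000784;  (1·δV/V)² = (1×0.0274)² = 0.000749;  (-1·δT/T)² = (-1×0.0110)² = 0.000120
δn/n = √(0.00165) = 0.0406
n = 2.477 mol, so δn = 0.0406 × 2.477 = 0.101 mol.

0.101 mol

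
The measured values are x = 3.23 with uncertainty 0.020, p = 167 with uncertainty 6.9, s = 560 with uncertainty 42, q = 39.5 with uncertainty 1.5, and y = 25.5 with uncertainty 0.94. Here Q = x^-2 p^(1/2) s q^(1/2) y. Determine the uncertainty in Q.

9900

For a monomial Q ∝ x^-2, p^(1/2), s, q^(1/2), y, fractional errors add in quadrature:
  (-2·δx/x)² = (-2×0.00619)² = 0.000153;  (½·δp/p)² = (0.5×0.0413)² = 0.000427;  (1·δs/s)² = (1×0.0750)² = 0.00562;  (½·δq/q)² = (0.5×0.0380)² = 0.000361;  (1·δy/y)² = (1×0.0369)² = 0.00136
δQ/Q = √(0.00792) = 0.0890
Q = 1.11e+05, so δQ = 0.0890 × 1.11e+05 = 9900.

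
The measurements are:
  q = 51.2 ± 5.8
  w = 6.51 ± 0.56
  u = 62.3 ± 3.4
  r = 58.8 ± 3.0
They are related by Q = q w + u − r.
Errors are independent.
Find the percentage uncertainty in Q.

14.1%

Let p = q·w = 333. δp/p = √((1·δq/q)² + (1·δw/w)²) = √(0.0128 + 0.00740) = 0.142, so δp = 47.4.
Q = p + u − r: δQ = √(δp² + δu² + δr²) = √(2250 + 11.6 + 9.00) = 47.6
Q = 337, so δQ/Q = 47.6/337 = 0.141.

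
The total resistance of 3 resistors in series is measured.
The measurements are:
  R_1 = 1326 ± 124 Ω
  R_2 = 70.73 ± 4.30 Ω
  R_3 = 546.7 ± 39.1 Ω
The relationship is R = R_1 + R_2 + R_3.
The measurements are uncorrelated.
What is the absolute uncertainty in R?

R is a linear combination, so absolute uncertainties add in quadrature:
  (δR_1)² = 15400;  (δR_2)² = 18.5;  (δR_3)² = 1530
δR = √(16900) = 130 Ω

130 Ω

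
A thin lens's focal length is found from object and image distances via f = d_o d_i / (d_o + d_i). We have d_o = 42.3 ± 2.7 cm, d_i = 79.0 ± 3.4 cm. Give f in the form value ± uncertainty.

∂f/∂d_o = (d_i/(d_o+d_i))² = 0.424;  ∂f/∂d_i = (d_o/(d_o+d_i))² = 0.122
δf = √((∂f/∂d_o · δd_o)² + (∂f/∂d_i · δd_i)²) = √(1.31 + 0.171) = 1.22 cm
f = 27.5 cm.

27.5 ± 1.22 cm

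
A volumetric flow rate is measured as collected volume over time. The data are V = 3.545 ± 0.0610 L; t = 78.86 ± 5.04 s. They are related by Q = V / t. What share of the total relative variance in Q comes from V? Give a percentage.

6.76%

(δQ/Q)² = (1·δV/V)² + (-1·δt/t)²
  V term: (1×0.0172)² = 0.000296
  t term: (-1×0.0639)² = 0.00408
Total = 0.00438. Share from V = 0.000296/0.00438 = 0.0676.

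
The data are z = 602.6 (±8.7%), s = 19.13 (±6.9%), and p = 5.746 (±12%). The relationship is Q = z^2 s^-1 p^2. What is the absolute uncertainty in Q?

1.91e+05

Q is a product of powers, so relative uncertainties combine in quadrature:
  (2·δz/z)² = (2×0.0870)² = 0.0303;  (-1·δs/s)² = (-1×0.0690)² = 0.00476;  (2·δp/p)² = (2×0.120)² = 0.0576
δQ/Q = √(0.0926) = 0.304
Q = 626700, so δQ = 0.304 × 626700 = 1.91e+05.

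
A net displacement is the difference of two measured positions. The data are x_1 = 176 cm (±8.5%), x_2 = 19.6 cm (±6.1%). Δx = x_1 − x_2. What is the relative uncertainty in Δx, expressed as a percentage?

9.60%

Absolute uncertainties add in quadrature for a linear combination:
  (δx_1)² = 224;  (δx_2)² = 1.43
δΔx = √(225) = 15.0 cm
Δx = 156 cm, so δΔx/Δx = 15.0/156 = 0.0960.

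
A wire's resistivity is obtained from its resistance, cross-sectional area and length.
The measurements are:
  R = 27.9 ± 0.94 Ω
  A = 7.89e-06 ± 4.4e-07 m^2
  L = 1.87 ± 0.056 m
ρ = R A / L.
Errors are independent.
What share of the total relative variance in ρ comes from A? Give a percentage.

(δρ/ρ)² = (1·δR/R)² + (1·δA/A)² + (-1·δL/L)²
  R term: (1×0.0337)² = 0.00114
  A term: (1×0.0558)² = 0.00311
  L term: (-1×0.0299)² = 0.000897
Total = 0.00514. Share from A = 0.00311/0.00514 = 0.605.

60.5%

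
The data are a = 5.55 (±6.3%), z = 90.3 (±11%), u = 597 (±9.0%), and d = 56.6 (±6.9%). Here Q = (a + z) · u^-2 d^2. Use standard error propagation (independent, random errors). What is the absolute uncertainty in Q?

Let w = a + z = 95.8. δw = √(δa² + δz²) = √(0.122 + 98.7) = 9.94, so δw/w = 0.104.
Q is then a monomial in w, u, d:
δQ/Q = √((δw/w)² + (-2·δu/u)² + (2·δd/d)²) = √(0.0108 + 0.0324 + 0.0190) = 0.249
Q = 0.862, so δQ = 0.249 × 0.862 = 0.215.

0.215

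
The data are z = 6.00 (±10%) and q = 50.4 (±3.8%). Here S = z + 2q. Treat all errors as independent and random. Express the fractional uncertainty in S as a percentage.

3.63%

Absolute uncertainties add in quadrature for a linear combination:
  (δz)² = 0.360;  (2·δq)² = 14.7
δS = √(15.0) = 3.88
S = 107, so δS/S = 3.88/107 = 0.0363.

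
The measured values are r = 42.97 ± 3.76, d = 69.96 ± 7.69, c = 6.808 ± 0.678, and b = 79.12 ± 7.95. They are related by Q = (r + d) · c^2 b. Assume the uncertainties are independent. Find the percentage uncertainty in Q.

Let u = r + d = 112.9. δu = √(δr² + δd²) = √(14.1 + 59.1) = 8.56, so δu/u = 0.0758.
Q is then a monomial in u, c, b:
δQ/Q = √((δu/u)² + (2·δc/c)² + (1·δb/b)²) = √(0.00575 + 0.0397 + 0.0101) = 0.236

23.6%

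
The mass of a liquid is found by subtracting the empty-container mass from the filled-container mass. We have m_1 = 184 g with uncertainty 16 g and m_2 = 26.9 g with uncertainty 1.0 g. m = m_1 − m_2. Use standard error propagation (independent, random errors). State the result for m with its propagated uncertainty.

Absolute uncertainties add in quadrature for a linear combination:
  (δm_1)² = 256;  (δm_2)² = 1.00
δm = √(257) = 16.0 g
m = 157 g.

157 ± 16.0 g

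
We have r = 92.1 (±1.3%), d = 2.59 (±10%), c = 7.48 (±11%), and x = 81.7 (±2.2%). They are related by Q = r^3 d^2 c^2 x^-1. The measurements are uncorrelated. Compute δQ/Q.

Relative error in a monomial: (δQ/Q)² = Σ (nᵢ · δxᵢ/xᵢ)².
  (3·δr/r)² = (3×0.0130)² = 0.00152;  (2·δd/d)² = (2×0.100)² = 0.0400;  (2·δc/c)² = (2×0.110)² = 0.0484;  (-1·δx/x)² = (-1×0.0220)² = 0.000484
δQ/Q = √(0.0904) = 0.301

0.301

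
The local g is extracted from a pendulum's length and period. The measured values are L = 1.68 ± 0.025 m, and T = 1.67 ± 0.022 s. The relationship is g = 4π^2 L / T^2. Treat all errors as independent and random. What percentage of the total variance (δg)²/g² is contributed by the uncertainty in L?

24.2%

(δg/g)² = (1·δL/L)² + (-2·δT/T)²
  L term: (1×0.0149)² = 0.000221
  T term: (-2×0.0132)² = 0.000694
Total = 0.000916. Share from L = 0.000221/0.000916 = 0.242.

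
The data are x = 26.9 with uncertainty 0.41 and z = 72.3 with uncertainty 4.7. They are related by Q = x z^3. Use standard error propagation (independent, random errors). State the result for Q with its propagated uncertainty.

Relative error in a monomial: (δQ/Q)² = Σ (nᵢ · δxᵢ/xᵢ)².
  (1·δx/x)² = (1×0.0152)² = 0.000232;  (3·δz/z)² = (3×0.0650)² = 0.0380
δQ/Q = √(0.0383) = 0.196
Q = 1.02e+07, so δQ = 0.196 × 1.02e+07 = 1.99e+06.

(1.02 ± 0.199) × 10^7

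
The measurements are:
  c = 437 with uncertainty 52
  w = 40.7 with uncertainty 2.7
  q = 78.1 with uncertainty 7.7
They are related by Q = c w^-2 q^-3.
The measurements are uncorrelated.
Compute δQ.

1.91e-07

Products/powers → add relative errors in quadrature, weighted by exponent:
  (1·δc/c)² = (1×0.119)² = 0.0142;  (-2·δw/w)² = (-2×0.0663)² = 0.0176;  (-3·δq/q)² = (-3×0.0986)² = 0.0875
δQ/Q = √(0.119) = 0.345
Q = 5.54e-07, so δQ = 0.345 × 5.54e-07 = 1.91e-07.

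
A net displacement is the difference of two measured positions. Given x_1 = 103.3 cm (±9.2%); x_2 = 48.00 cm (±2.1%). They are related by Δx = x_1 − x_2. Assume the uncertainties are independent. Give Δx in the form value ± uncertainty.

55.30 ± 9.56 cm

Each term contributes (cᵢ δxᵢ)² to (δΔx)²:
  (δx_1)² = 90.3;  (δx_2)² = 1.02
δΔx = √(91.3) = 9.56 cm
Δx = 55.30 cm.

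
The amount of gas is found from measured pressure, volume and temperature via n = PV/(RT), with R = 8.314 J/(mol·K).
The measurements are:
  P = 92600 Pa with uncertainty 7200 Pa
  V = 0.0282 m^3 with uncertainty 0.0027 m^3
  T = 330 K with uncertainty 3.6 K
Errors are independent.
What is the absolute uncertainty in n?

0.118 mol

Since n is a product/quotient, work with relative uncertainties:
  (1·δP/P)² = (1×0.0778)² = 0.00605;  (1·δV/V)² = (1×0.0957)² = 0.00917;  (-1·δT/T)² = (-1×0.0109)² = 0.000119
δn/n = √(0.0153) = 0.124
n = 0.952 mol, so δn = 0.124 × 0.952 = 0.118 mol.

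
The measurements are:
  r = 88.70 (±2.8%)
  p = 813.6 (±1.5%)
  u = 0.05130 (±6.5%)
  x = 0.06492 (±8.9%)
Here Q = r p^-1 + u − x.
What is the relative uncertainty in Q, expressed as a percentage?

Let w = r·p^-1 = 0.1090. δw/w = √((1·δr/r)² + (-1·δp/p)²) = √(0.000784 + 0.000225) = 0.0318, so δw = 0.00346.
Q = w + u − x: δQ = √(δw² + δu² + δx²) = √(1.2e-05 + 1.11e-05 + 3.34e-05) = 0.00752
Q = 0.09540, so δQ/Q = 0.00752/0.09540 = 0.0788.

7.88%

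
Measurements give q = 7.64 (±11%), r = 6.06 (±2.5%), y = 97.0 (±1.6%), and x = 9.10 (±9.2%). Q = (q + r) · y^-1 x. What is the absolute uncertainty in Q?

0.144

Let u = q + r = 13.7. δu = √(δq² + δr²) = √(0.706 + 0.0230) = 0.854, so δu/u = 0.0623.
Q is then a monomial in u, y, x:
δQ/Q = √((δu/u)² + (-1·δy/y)² + (1·δx/x)²) = √(0.00389 + 0.000256 + 0.00846) = 0.112
Q = 1.29, so δQ = 0.112 × 1.29 = 0.144.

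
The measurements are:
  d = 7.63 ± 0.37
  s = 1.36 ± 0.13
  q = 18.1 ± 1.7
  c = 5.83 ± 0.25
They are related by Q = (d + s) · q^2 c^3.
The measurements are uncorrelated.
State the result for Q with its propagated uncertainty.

Let u = d + s = 8.99. δu = √(δd² + δs²) = √(0.137 + 0.0169) = 0.392, so δu/u = 0.0436.
Q is then a monomial in u, q, c:
δQ/Q = √((δu/u)² + (2·δq/q)² + (3·δc/c)²) = √(0.00190 + 0.0353 + 0.0165) = 0.232
Q = 5.84e+05, so δQ = 0.232 × 5.84e+05 = 1.35e+05.

(5.84 ± 1.35) × 10^5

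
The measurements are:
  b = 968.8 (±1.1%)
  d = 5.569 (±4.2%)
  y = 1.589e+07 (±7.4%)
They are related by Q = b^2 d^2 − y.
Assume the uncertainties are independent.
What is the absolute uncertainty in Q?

Let p = b^2·d^2 = 2.911e+07. δp/p = √((2·δb/b)² + (2·δd/d)²) = √(0.000484 + 0.00706) = 0.0868, so δp = 2.53e+06.
Q = p − y: δQ = √(δp² + δy²) = √(6.39e+12 + 1.38e+12) = 2.79e+06

2.79e+06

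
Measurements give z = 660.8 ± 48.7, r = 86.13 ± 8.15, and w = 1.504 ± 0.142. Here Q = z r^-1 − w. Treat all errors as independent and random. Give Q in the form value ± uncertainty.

6.168 ± 0.931

Let p = z·r^-1 = 7.672. δp/p = √((1·δz/z)² + (-1·δr/r)²) = √(0.00543 + 0.00895) = 0.120, so δp = 0.920.
Q = p − w: δQ = √(δp² + δw²) = √(0.847 + 0.0202) = 0.931
Q = 6.168.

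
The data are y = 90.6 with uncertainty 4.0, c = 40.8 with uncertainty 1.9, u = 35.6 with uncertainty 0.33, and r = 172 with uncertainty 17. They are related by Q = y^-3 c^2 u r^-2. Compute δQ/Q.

For a monomial Q ∝ y^-3, c^2, u, r^-2, fractional errors add in quadrature:
  (-3·δy/y)² = (-3×0.0442)² = 0.0175;  (2·δc/c)² = (2×0.0466)² = 0.00867;  (1·δu/u)² = (1×0.00927)² = 8.59e-05;  (-2·δr/r)² = (-2×0.0988)² = 0.0391
δQ/Q = √(0.0654) = 0.256

0.256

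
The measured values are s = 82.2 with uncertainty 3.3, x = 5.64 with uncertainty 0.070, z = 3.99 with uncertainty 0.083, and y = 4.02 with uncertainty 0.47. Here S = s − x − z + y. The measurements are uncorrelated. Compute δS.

Absolute uncertainties add in quadrature for a linear combination:
  (δs)² = 10.9;  (δx)² = 0.00490;  (δz)² = 0.00689;  (δy)² = 0.221
δS = √(11.1) = 3.34

3.34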